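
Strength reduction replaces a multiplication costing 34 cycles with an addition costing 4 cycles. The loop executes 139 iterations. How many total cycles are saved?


Per-iteration saving = 34 - 4 = 30
Total saved = 139 * 30 = 4170

4170


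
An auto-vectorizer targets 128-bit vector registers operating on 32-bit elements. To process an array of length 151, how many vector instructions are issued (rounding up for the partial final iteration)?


Width = 128 / 32 = 4 elements per vector op
Iterations = ceil(151 / 4) = 38

38


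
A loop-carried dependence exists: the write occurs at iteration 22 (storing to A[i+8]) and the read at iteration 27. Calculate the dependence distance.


Distance = read iteration - write iteration
= 27 - 22 = 5

5


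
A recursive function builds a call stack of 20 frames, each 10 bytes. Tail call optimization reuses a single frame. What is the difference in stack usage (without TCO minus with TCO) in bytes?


Without TCO: 20 * 10 = 200 bytes
With TCO: reuse 1 frame = 10 bytes
Savings = 200 - 10 = 190

190


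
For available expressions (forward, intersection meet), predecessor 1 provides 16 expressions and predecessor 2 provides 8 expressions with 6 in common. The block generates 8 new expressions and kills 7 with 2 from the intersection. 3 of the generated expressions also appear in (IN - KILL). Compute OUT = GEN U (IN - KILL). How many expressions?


IN = intersection of predecessors = 6
IN - KILL = 6 - 2 = 4
|OUT| = |GEN| + |IN - KILL| - |GEN ∩ (IN - KILL)| = 8 + 4 - 3 = 9

9


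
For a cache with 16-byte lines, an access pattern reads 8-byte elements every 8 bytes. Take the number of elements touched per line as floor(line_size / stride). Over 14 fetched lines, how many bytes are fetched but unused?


Elements per line = floor(16 / 8) = 2
Bytes used per line = 2 * 8 = 16
Wasted per line = 16 - 16 = 0
Total wasted = 0 * 14 = 0

0


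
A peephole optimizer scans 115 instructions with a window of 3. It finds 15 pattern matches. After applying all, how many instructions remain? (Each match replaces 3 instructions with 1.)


Each match removes 2 instructions.
Total removed = 15 * 2 = 30
Remaining = 115 - 30 = 85

85


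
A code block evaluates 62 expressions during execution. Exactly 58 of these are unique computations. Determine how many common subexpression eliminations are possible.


CSE count = total expressions - unique expressions
= 62 - 58 = 4

4


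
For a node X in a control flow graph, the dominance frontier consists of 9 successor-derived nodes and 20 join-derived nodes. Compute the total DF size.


DF(X) = direct successor contributions + join point contributions
= 9 + 20 = 29

29


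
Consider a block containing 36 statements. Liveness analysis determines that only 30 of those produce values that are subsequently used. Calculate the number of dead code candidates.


Dead code = total statements - live definitions
= 36 - 30 = 6

6


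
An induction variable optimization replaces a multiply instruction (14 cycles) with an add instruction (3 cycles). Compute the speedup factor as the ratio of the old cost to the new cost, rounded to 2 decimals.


Ratio = mult_cost / add_cost = 14 / 3 = 4.67

4.67


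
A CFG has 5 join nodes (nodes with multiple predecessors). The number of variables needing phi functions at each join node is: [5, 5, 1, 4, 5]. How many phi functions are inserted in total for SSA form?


Total phi functions = sum of phi functions at each join node
= 5 + 5 + 1 + 4 + 5 = 20

20


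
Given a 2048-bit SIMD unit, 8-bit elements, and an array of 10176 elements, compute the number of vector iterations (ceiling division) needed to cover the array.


Width = 2048 / 8 = 256 elements per vector op
Iterations = ceil(10176 / 256) = 40

40


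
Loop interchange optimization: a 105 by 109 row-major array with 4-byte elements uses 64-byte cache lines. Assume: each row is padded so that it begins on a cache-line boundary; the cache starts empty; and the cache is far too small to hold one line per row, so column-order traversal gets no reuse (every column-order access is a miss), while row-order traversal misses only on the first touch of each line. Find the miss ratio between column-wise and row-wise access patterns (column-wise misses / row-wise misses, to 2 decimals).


Each row occupies 109 * 4 = 436 bytes and starts on a line boundary, so it spans ceil(436 / 64) = 7 cache lines.
Row-major traversal misses (one per line touched): 105 * ceil(109 * 4 / 64) = 735
Column-major traversal misses (no reuse, every access misses): 105 * 109 = 11445
Ratio = 11445 / 735 = 15.57

15.57


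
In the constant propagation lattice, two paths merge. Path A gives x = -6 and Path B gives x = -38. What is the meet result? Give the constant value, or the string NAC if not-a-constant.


Meet operation: if both paths give the same constant, result is that constant; if they differ, result is NAC (not-a-constant).
Path A: -6, Path B: -38 -> differ
Result: not-a-constant -> NAC

NAC


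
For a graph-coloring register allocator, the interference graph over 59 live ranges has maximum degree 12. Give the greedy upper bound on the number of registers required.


Greedy coloring never needs more than (max_degree + 1) colors: when coloring a vertex, at most max_degree neighbors are already colored.
Upper bound = 12 + 1 = 13

13


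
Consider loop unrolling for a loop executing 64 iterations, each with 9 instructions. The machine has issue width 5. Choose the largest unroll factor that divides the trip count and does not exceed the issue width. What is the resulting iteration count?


Largest divisor of 64 <= 5 is 4
New iterations = 64 / 4 = 16

16


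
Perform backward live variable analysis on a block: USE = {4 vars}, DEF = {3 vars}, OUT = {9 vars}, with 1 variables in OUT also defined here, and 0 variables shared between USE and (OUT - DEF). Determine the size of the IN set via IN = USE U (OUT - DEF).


OUT - DEF: 9 - 1 = 8
|IN| = |USE| + |OUT - DEF| - |USE ∩ (OUT - DEF)| = 4 + 8 - 0 = 12

12


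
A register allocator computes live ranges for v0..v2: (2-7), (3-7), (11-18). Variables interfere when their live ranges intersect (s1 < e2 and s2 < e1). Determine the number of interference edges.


Check all pairs for overlapping intervals.
Two intervals (s1,e1) and (s2,e2) overlap if s1 < e2 and s2 < e1.
v0 (2-7) vs v1..v2: overlaps v1 -> 1
v1 (3-7) vs v2: overlaps none -> 0
Total overlapping pairs = 1 + 0 = 1

1


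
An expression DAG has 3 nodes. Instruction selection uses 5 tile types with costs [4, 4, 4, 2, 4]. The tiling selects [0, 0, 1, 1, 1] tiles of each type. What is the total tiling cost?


Total cost = sum(count_i * cost_i)
= 0*4 + 0*4 + 1*4 + 1*2 + 1*4
= 10

10


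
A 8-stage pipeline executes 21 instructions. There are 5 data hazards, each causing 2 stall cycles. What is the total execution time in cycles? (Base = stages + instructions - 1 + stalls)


Base cycles = 8 + 21 - 1 = 28
Total stalls = 5 * 2 = 10
Total = 28 + 10 = 38

38


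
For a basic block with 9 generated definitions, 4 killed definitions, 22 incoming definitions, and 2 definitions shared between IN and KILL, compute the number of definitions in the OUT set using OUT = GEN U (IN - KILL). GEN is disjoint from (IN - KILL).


IN - KILL: 22 - 2 = 20 surviving definitions
OUT = GEN + surviving = 9 + 20 = 29

29


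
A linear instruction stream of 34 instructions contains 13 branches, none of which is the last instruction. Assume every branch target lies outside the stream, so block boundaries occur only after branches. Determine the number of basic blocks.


With no in-sequence branch targets, the leaders are the first instruction plus the instruction after each branch.
Number of basic blocks = branches + 1
= 13 + 1 = 14

14


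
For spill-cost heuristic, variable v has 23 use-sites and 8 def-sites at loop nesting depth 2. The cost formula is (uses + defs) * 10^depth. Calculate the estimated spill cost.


uses + defs = 23 + 8 = 31
10^2 = 100
Spill cost = 31 * 100 = 3100

3100


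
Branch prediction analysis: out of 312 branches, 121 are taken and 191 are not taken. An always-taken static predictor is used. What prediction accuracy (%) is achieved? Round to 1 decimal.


Predictor: always-taken
Correct predictions = 121
Accuracy = 121 / 312 * 100 = 38.8%

38.8


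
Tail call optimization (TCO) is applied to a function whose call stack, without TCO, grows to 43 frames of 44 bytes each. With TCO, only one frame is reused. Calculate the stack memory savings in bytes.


Without TCO: 43 * 44 = 1892 bytes
With TCO: reuse 1 frame = 44 bytes
Savings = 1892 - 44 = 1848

1848


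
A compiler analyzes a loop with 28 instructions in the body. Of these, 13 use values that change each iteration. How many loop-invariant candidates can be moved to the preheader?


Invariant candidates = total - loop-dependent
= 28 - 13 = 15

15


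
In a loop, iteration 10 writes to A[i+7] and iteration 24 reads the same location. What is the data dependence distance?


Distance = read iteration - write iteration
= 24 - 10 = 14

14


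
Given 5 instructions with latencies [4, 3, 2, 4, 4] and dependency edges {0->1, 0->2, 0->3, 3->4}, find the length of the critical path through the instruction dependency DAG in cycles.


Compute longest path through dependency graph: dist(Ik) = max over predecessors of dist + latency(Ik).
dist(I0) = latency 4 = 4
dist(I1) = dist(I0) + 3 = 4 + 3 = 7
dist(I2) = dist(I0) + 2 = 4 + 2 = 6
dist(I3) = dist(I0) + 4 = 4 + 4 = 8
dist(I4) = dist(I3) + 4 = 8 + 4 = 12
Critical path = max dist = 12

12


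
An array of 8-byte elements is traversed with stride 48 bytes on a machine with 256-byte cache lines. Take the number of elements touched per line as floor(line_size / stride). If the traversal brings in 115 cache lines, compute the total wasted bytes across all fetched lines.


Elements per line = floor(256 / 48) = 5
Bytes used per line = 5 * 8 = 40
Wasted per line = 256 - 40 = 216
Total wasted = 216 * 115 = 24840

24840


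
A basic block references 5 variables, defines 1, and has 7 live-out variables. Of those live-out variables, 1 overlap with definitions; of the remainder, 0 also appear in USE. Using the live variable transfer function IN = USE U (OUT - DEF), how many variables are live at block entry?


OUT - DEF: 7 - 1 = 6
|IN| = |USE| + |OUT - DEF| - |USE ∩ (OUT - DEF)| = 5 + 6 - 0 = 11

11


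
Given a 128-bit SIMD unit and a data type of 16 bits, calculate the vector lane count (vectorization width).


Width = SIMD bits / data type bits
= 128 / 16 = 8

8


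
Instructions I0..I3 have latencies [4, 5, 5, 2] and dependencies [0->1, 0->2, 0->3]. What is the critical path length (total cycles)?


Compute longest path through dependency graph: dist(Ik) = max over predecessors of dist + latency(Ik).
dist(I0) = latency 4 = 4
dist(I1) = dist(I0) + 5 = 4 + 5 = 9
dist(I2) = dist(I0) + 5 = 4 + 5 = 9
dist(I3) = dist(I0) + 2 = 4 + 2 = 6
Critical path = max dist = 9

9


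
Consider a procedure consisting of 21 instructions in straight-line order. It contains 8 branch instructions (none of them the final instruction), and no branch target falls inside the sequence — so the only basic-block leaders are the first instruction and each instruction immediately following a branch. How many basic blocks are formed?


With no in-sequence branch targets, the leaders are the first instruction plus the instruction after each branch.
Number of basic blocks = branches + 1
= 8 + 1 = 9

9


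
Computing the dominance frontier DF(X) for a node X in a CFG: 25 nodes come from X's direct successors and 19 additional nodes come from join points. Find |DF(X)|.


DF(X) = direct successor contributions + join point contributions
= 25 + 19 = 44

44


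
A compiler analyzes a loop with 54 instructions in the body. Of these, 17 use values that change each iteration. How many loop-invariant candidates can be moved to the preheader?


Invariant candidates = total - loop-dependent
= 54 - 17 = 37

37


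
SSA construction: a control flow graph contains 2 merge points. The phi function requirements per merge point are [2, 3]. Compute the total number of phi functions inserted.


Total phi functions = sum of phi functions at each join node
= 2 + 3 = 5

5


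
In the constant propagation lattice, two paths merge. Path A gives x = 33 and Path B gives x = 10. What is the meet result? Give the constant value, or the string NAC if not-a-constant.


Meet operation: if both paths give the same constant, result is that constant; if they differ, result is NAC (not-a-constant).
Path A: 33, Path B: 10 -> differ
Result: not-a-constant -> NAC

NAC


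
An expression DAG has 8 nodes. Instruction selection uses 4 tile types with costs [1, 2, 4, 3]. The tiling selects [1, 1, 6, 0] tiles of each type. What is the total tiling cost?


Total cost = sum(count_i * cost_i)
= 1*1 + 1*2 + 6*4 + 0*3
= 27

27


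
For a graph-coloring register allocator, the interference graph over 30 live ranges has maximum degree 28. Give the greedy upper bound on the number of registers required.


Greedy coloring never needs more than (max_degree + 1) colors: when coloring a vertex, at most max_degree neighbors are already colored.
Upper bound = 28 + 1 = 29

29


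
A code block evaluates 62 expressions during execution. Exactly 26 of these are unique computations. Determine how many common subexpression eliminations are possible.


CSE count = total expressions - unique expressions
= 62 - 26 = 36

36


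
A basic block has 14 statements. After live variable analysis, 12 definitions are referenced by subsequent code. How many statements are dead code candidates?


Dead code = total statements - live definitions
= 14 - 12 = 2

2


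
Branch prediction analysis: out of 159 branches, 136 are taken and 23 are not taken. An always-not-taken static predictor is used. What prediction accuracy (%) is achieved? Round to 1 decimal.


Predictor: always-not-taken
Correct predictions = 23
Accuracy = 23 / 159 * 100 = 14.5%

14.5


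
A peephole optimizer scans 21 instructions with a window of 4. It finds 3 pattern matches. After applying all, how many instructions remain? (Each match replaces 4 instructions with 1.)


Each match removes 3 instructions.
Total removed = 3 * 3 = 9
Remaining = 21 - 9 = 12

12


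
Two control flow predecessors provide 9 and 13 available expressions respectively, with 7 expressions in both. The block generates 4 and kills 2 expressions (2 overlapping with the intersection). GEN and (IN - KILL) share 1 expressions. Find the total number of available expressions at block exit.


IN = intersection of predecessors = 7
IN - KILL = 7 - 2 = 5
|OUT| = |GEN| + |IN - KILL| - |GEN ∩ (IN - KILL)| = 4 + 5 - 1 = 8

8


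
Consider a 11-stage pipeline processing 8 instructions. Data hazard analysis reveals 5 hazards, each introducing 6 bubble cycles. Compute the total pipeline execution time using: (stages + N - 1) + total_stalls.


Base cycles = 11 + 8 - 1 = 18
Total stalls = 5 * 6 = 30
Total = 18 + 30 = 48

48


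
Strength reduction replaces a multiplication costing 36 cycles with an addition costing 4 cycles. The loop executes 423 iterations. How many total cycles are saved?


Per-iteration saving = 36 - 4 = 32
Total saved = 423 * 32 = 13536

13536


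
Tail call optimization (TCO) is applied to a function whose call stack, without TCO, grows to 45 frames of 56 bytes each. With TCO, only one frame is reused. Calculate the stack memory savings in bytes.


Without TCO: 45 * 56 = 2520 bytes
With TCO: reuse 1 frame = 56 bytes
Savings = 2520 - 56 = 2464

2464


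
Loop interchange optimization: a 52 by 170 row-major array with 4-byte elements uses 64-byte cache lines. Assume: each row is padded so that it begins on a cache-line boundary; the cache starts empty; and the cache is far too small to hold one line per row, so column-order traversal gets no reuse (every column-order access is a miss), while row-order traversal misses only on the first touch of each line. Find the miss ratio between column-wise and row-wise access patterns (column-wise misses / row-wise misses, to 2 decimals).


Each row occupies 170 * 4 = 680 bytes and starts on a line boundary, so it spans ceil(680 / 64) = 11 cache lines.
Row-major traversal misses (one per line touched): 52 * ceil(170 * 4 / 64) = 572
Column-major traversal misses (no reuse, every access misses): 52 * 170 = 8840
Ratio = 8840 / 572 = 15.45

15.45


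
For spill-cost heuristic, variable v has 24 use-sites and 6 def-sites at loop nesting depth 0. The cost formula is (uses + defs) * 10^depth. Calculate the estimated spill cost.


uses + defs = 24 + 6 = 30
10^0 = 1
Spill cost = 30 * 1 = 30

30


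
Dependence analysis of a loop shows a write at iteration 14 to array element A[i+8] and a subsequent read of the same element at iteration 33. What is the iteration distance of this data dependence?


Distance = read iteration - write iteration
= 33 - 14 = 19

19


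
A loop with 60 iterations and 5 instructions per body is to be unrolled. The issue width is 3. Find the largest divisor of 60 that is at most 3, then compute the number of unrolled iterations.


Largest divisor of 60 <= 3 is 3
New iterations = 60 / 3 = 20

20


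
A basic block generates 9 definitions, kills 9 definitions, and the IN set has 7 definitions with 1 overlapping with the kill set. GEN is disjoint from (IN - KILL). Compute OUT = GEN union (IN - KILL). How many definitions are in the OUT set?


IN - KILL: 7 - 1 = 6 surviving definitions
OUT = GEN + surviving = 9 + 6 = 15

15


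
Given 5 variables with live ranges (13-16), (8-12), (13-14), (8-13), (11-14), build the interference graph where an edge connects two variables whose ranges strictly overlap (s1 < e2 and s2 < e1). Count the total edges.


Check all pairs for overlapping intervals.
Two intervals (s1,e1) and (s2,e2) overlap if s1 < e2 and s2 < e1.
v0 (13-16) vs v1..v4: overlaps v2, v4 -> 2
v1 (8-12) vs v2..v4: overlaps v3, v4 -> 2
v2 (13-14) vs v3..v4: overlaps v4 -> 1
v3 (8-13) vs v4: overlaps v4 -> 1
Total overlapping pairs = 2 + 2 + 1 + 1 = 6

6


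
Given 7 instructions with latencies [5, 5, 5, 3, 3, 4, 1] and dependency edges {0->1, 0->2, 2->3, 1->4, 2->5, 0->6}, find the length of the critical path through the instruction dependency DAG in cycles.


Compute longest path through dependency graph: dist(Ik) = max over predecessors of dist + latency(Ik).
dist(I0) = latency 5 = 5
dist(I1) = dist(I0) + 5 = 5 + 5 = 10
dist(I2) = dist(I0) + 5 = 5 + 5 = 10
dist(I3) = dist(I2) + 3 = 10 + 3 = 13
dist(I4) = dist(I1) + 3 = 10 + 3 = 13
dist(I5) = dist(I2) + 4 = 10 + 4 = 14
dist(I6) = dist(I0) + 1 = 5 + 1 = 6
Critical path = max dist = 14

14


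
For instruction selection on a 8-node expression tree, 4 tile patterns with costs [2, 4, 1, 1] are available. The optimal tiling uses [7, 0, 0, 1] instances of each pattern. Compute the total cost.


Total cost = sum(count_i * cost_i)
= 7*2 + 0*4 + 0*1 + 1*1
= 15

15


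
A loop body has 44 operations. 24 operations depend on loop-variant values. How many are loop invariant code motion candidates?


Invariant candidates = total - loop-dependent
= 44 - 24 = 20

20


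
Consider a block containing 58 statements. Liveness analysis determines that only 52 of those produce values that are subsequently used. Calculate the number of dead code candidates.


Dead code = total statements - live definitions
= 58 - 52 = 6

6


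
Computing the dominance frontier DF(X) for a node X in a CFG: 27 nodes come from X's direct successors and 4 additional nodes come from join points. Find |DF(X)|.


DF(X) = direct successor contributions + join point contributions
= 27 + 4 = 31

31


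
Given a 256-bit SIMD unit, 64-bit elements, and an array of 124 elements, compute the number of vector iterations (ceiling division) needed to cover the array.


Width = 256 / 64 = 4 elements per vector op
Iterations = ceil(124 / 4) = 31

31


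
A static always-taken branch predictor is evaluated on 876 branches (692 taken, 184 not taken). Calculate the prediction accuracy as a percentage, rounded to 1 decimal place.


Predictor: always-taken
Correct predictions = 692
Accuracy = 692 / 876 * 100 = 79.0%

79.0


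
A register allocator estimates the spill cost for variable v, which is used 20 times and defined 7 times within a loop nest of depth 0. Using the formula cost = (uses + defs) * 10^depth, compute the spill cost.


uses + defs = 20 + 7 = 27
10^0 = 1
Spill cost = 27 * 1 = 27

27


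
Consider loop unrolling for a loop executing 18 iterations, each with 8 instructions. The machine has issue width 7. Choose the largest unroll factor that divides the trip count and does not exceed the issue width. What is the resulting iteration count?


Largest divisor of 18 <= 7 is 6
New iterations = 18 / 6 = 3

3


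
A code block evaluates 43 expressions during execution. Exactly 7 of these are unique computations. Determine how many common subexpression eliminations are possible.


CSE count = total expressions - unique expressions
= 43 - 7 = 36

36


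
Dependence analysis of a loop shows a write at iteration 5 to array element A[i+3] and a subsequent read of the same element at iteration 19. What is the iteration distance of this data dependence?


Distance = read iteration - write iteration
= 19 - 5 = 14

14


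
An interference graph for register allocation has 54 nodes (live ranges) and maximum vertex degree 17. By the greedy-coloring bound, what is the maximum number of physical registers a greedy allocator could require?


Greedy coloring never needs more than (max_degree + 1) colors: when coloring a vertex, at most max_degree neighbors are already colored.
Upper bound = 17 + 1 = 18

18


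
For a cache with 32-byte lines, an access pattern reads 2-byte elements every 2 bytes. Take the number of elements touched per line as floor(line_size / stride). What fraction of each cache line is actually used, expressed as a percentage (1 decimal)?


Elements per cache line = floor(32 / 2) = 16
Bytes used = 16 * 2 = 32
Utilization = 32 / 32 * 100 = 100.0%

100.0


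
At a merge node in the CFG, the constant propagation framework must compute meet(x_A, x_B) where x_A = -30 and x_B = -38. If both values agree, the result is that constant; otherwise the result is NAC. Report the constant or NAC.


Meet operation: if both paths give the same constant, result is that constant; if they differ, result is NAC (not-a-constant).
Path A: -30, Path B: -38 -> differ
Result: not-a-constant -> NAC

NAC


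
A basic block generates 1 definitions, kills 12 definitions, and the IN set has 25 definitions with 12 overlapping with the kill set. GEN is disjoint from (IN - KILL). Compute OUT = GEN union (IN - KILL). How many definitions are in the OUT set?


IN - KILL: 25 - 12 = 13 surviving definitions
OUT = GEN + surviving = 1 + 13 = 14

14


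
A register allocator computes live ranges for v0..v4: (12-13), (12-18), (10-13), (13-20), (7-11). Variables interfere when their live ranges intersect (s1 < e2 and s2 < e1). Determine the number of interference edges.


Check all pairs for overlapping intervals.
Two intervals (s1,e1) and (s2,e2) overlap if s1 < e2 and s2 < e1.
v0 (12-13) vs v1..v4: overlaps v1, v2 -> 2
v1 (12-18) vs v2..v4: overlaps v2, v3 -> 2
v2 (10-13) vs v3..v4: overlaps v4 -> 1
v3 (13-20) vs v4: overlaps none -> 0
Total overlapping pairs = 2 + 2 + 1 + 0 = 5

5


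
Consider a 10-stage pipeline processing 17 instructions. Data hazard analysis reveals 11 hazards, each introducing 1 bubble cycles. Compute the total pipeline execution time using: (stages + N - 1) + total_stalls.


Base cycles = 10 + 17 - 1 = 26
Total stalls = 11 * 1 = 11
Total = 26 + 11 = 37

37


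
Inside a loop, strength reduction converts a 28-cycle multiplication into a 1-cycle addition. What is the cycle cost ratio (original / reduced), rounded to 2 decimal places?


Ratio = mult_cost / add_cost = 28 / 1 = 28.0

28.0


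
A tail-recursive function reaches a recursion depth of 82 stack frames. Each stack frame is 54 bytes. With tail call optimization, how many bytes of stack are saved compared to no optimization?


Without TCO: 82 * 54 = 4428 bytes
With TCO: reuse 1 frame = 54 bytes
Savings = 4428 - 54 = 4374

4374


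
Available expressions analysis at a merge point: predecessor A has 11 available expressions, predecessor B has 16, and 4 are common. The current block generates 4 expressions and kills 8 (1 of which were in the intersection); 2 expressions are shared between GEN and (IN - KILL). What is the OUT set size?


IN = intersection of predecessors = 4
IN - KILL = 4 - 1 = 3
|OUT| = |GEN| + |IN - KILL| - |GEN ∩ (IN - KILL)| = 4 + 3 - 2 = 5

5


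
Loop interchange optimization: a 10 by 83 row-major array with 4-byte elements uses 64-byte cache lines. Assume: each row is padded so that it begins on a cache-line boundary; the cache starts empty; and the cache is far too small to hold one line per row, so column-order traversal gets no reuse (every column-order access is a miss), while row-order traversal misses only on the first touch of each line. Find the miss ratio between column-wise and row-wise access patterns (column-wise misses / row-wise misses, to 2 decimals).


Each row occupies 83 * 4 = 332 bytes and starts on a line boundary, so it spans ceil(332 / 64) = 6 cache lines.
Row-major traversal misses (one per line touched): 10 * ceil(83 * 4 / 64) = 60
Column-major traversal misses (no reuse, every access misses): 10 * 83 = 830
Ratio = 830 / 60 = 13.83

13.83


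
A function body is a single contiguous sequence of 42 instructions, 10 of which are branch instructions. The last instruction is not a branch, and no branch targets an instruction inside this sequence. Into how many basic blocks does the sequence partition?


With no in-sequence branch targets, the leaders are the first instruction plus the instruction after each branch.
Number of basic blocks = branches + 1
= 10 + 1 = 11

11


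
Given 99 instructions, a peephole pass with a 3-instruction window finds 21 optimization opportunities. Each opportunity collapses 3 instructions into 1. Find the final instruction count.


Each match removes 2 instructions.
Total removed = 21 * 2 = 42
Remaining = 99 - 42 = 57

57


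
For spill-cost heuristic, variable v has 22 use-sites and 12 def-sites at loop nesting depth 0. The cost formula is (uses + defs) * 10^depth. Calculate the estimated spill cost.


uses + defs = 22 + 12 = 34
10^0 = 1
Spill cost = 34 * 1 = 34

34


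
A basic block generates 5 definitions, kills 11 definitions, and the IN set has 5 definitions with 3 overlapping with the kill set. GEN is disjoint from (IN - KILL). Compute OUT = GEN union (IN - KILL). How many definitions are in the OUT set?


IN - KILL: 5 - 3 = 2 surviving definitions
OUT = GEN + surviving = 5 + 2 = 7

7


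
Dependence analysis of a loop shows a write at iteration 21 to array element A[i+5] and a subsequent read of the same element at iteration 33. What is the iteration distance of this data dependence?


Distance = read iteration - write iteration
= 33 - 21 = 12

12


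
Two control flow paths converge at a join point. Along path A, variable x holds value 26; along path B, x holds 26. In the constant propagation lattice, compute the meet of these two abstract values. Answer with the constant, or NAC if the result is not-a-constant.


Meet operation: if both paths give the same constant, result is that constant; if they differ, result is NAC (not-a-constant).
Path A: 26, Path B: 26 -> equal
Result: constant -> 26

26


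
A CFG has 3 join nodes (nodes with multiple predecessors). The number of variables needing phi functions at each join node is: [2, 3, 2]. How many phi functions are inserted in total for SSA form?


Total phi functions = sum of phi functions at each join node
= 2 + 3 + 2 = 7

7


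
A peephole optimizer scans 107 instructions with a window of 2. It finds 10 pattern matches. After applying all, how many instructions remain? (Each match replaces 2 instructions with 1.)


Each match removes 1 instructions.
Total removed = 10 * 1 = 10
Remaining = 107 - 10 = 97

97


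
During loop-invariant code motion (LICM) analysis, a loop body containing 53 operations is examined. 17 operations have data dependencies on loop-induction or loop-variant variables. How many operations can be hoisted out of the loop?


Invariant candidates = total - loop-dependent
= 53 - 17 = 36

36


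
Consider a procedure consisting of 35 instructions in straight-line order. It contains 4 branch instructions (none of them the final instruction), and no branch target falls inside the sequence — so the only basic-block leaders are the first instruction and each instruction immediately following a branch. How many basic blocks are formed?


With no in-sequence branch targets, the leaders are the first instruction plus the instruction after each branch.
Number of basic blocks = branches + 1
= 4 + 1 = 5

5


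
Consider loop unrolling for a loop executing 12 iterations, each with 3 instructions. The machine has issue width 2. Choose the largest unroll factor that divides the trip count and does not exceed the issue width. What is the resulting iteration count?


Largest divisor of 12 <= 2 is 2
New iterations = 12 / 2 = 6

6


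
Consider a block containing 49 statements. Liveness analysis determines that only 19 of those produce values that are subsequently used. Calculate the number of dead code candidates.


Dead code = total statements - live definitions
= 49 - 19 = 30

30


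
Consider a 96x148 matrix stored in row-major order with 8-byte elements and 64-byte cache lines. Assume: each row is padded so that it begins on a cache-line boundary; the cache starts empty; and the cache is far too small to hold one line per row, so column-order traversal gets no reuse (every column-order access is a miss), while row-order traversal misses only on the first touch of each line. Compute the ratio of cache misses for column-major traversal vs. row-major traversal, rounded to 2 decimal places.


Each row occupies 148 * 8 = 1184 bytes and starts on a line boundary, so it spans ceil(1184 / 64) = 19 cache lines.
Row-major traversal misses (one per line touched): 96 * ceil(148 * 8 / 64) = 1824
Column-major traversal misses (no reuse, every access misses): 96 * 148 = 14208
Ratio = 14208 / 1824 = 7.79

7.79


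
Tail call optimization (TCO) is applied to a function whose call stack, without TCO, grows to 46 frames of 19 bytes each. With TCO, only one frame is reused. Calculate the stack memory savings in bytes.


Without TCO: 46 * 19 = 874 bytes
With TCO: reuse 1 frame = 19 bytes
Savings = 874 - 19 = 855

855


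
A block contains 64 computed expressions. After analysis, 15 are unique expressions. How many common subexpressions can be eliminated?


CSE count = total expressions - unique expressions
= 64 - 15 = 49

49


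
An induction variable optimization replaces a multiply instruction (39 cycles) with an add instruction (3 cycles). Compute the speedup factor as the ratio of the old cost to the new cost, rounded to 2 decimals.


Ratio = mult_cost / add_cost = 39 / 3 = 13.0

13.0


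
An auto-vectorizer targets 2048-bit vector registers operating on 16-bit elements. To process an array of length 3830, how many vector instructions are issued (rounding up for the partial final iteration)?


Width = 2048 / 16 = 128 elements per vector op
Iterations = ceil(3830 / 128) = 30

30


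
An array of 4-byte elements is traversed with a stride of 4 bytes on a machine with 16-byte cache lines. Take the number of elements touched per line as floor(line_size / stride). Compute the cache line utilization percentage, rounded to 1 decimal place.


Elements per cache line = floor(16 / 4) = 4
Bytes used = 4 * 4 = 16
Utilization = 16 / 16 * 100 = 100.0%

100.0


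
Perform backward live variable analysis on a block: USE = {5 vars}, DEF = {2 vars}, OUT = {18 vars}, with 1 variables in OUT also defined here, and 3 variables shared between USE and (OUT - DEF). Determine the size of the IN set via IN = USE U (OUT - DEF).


OUT - DEF: 18 - 1 = 17
|IN| = |USE| + |OUT - DEF| - |USE ∩ (OUT - DEF)| = 5 + 17 - 3 = 19

19


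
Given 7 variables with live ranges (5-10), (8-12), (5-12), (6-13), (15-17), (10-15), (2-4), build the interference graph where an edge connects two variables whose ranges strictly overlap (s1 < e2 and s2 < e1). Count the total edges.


Check all pairs for overlapping intervals.
Two intervals (s1,e1) and (s2,e2) overlap if s1 < e2 and s2 < e1.
v0 (5-10) vs v1..v6: overlaps v1, v2, v3 -> 3
v1 (8-12) vs v2..v6: overlaps v2, v3, v5 -> 3
v2 (5-12) vs v3..v6: overlaps v3, v5 -> 2
v3 (6-13) vs v4..v6: overlaps v5 -> 1
v4 (15-17) vs v5..v6: overlaps none -> 0
v5 (10-15) vs v6: overlaps none -> 0
Total overlapping pairs = 3 + 3 + 2 + 1 + 0 + 0 = 9

9


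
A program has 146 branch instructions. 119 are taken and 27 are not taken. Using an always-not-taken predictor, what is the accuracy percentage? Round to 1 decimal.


Predictor: always-not-taken
Correct predictions = 27
Accuracy = 27 / 146 * 100 = 18.5%

18.5


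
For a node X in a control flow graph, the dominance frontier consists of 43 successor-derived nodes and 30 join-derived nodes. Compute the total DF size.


DF(X) = direct successor contributions + join point contributions
= 43 + 30 = 73

73


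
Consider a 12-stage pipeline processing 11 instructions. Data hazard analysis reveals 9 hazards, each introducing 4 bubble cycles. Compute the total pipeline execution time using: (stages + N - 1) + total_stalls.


Base cycles = 12 + 11 - 1 = 22
Total stalls = 9 * 4 = 36
Total = 22 + 36 = 58

58


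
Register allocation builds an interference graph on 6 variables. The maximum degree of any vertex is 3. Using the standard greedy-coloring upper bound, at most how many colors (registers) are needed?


Greedy coloring never needs more than (max_degree + 1) colors: when coloring a vertex, at most max_degree neighbors are already colored.
Upper bound = 3 + 1 = 4

4


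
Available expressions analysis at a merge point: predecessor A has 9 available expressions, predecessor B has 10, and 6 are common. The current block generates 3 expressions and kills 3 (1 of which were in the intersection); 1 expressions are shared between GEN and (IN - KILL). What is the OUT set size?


IN = intersection of predecessors = 6
IN - KILL = 6 - 1 = 5
|OUT| = |GEN| + |IN - KILL| - |GEN ∩ (IN - KILL)| = 3 + 5 - 1 = 7

7


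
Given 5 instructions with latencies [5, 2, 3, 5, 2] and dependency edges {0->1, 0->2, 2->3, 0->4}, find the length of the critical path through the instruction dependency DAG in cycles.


Compute longest path through dependency graph: dist(Ik) = max over predecessors of dist + latency(Ik).
dist(I0) = latency 5 = 5
dist(I1) = dist(I0) + 2 = 5 + 2 = 7
dist(I2) = dist(I0) + 3 = 5 + 3 = 8
dist(I3) = dist(I2) + 5 = 8 + 5 = 13
dist(I4) = dist(I0) + 2 = 5 + 2 = 7
Critical path = max dist = 13

13


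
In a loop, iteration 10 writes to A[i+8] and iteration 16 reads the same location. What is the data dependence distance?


Distance = read iteration - write iteration
= 16 - 10 = 6

6


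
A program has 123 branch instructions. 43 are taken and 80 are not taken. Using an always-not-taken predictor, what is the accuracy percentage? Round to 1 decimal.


Predictor: always-not-taken
Correct predictions = 80
Accuracy = 80 / 123 * 100 = 65.0%

65.0


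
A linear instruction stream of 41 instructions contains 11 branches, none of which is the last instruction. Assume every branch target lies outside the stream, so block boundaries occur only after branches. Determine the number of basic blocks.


With no in-sequence branch targets, the leaders are the first instruction plus the instruction after each branch.
Number of basic blocks = branches + 1
= 11 + 1 = 12

12


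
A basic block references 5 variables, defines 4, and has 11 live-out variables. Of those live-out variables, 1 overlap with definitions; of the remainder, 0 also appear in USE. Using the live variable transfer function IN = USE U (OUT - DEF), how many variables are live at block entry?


OUT - DEF: 11 - 1 = 10
|IN| = |USE| + |OUT - DEF| - |USE ∩ (OUT - DEF)| = 5 + 10 - 0 = 15

15


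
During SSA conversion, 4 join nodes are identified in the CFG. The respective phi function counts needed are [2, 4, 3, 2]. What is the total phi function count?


Total phi functions = sum of phi functions at each join node
= 2 + 4 + 3 + 2 = 11

11


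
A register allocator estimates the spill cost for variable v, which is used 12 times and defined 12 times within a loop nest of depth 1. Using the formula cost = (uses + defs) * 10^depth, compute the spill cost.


uses + defs = 12 + 12 = 24
10^1 = 10
Spill cost = 24 * 10 = 240

240


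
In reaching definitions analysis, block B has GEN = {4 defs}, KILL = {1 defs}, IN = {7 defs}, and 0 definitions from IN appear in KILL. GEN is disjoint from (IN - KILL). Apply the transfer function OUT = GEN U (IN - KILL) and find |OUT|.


IN - KILL: 7 - 0 = 7 surviving definitions
OUT = GEN + surviving = 4 + 7 = 11

11


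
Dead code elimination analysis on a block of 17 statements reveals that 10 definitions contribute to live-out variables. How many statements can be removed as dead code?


Dead code = total statements - live definitions
= 17 - 10 = 7

7


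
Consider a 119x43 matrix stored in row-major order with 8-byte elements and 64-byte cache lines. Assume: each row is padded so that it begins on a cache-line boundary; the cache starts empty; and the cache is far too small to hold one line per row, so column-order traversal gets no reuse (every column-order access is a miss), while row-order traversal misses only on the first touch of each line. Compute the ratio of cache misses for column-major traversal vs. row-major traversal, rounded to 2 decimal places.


Each row occupies 43 * 8 = 344 bytes and starts on a line boundary, so it spans ceil(344 / 64) = 6 cache lines.
Row-major traversal misses (one per line touched): 119 * ceil(43 * 8 / 64) = 714
Column-major traversal misses (no reuse, every access misses): 119 * 43 = 5117
Ratio = 5117 / 714 = 7.17

7.17


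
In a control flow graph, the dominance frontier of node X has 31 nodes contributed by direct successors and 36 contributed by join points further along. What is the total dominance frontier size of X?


DF(X) = direct successor contributions + join point contributions
= 31 + 36 = 67

67


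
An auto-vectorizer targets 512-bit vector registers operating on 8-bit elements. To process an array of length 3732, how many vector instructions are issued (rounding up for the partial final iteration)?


Width = 512 / 8 = 64 elements per vector op
Iterations = ceil(3732 / 64) = 59

59


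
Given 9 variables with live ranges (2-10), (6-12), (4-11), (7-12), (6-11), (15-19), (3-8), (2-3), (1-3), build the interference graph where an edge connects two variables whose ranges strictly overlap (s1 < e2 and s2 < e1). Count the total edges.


Check all pairs for overlapping intervals.
Two intervals (s1,e1) and (s2,e2) overlap if s1 < e2 and s2 < e1.
v0 (2-10) vs v1..v8: overlaps v1, v2, v3, v4, v6, v7, v8 -> 7
v1 (6-12) vs v2..v8: overlaps v2, v3, v4, v6 -> 4
v2 (4-11) vs v3..v8: overlaps v3, v4, v6 -> 3
v3 (7-12) vs v4..v8: overlaps v4, v6 -> 2
v4 (6-11) vs v5..v8: overlaps v6 -> 1
v5 (15-19) vs v6..v8: overlaps none -> 0
v6 (3-8) vs v7..v8: overlaps none -> 0
v7 (2-3) vs v8: overlaps v8 -> 1
Total overlapping pairs = 7 + 4 + 3 + 2 + 1 + 0 + 0 + 1 = 18

18
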